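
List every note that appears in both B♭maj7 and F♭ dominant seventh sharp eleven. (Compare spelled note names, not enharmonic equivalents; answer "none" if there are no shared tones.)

B♭

B♭maj7 = B♭, D, F, A.
F♭ dominant seventh sharp eleven = F♭, A♭, C♭, E𝄫, B♭.
Shared: B♭.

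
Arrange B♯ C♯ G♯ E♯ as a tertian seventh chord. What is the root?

Stacking in thirds gives C♯ – E♯ – G♯ – B♯, so C♯ is the root — C♯ major seventh.

C♯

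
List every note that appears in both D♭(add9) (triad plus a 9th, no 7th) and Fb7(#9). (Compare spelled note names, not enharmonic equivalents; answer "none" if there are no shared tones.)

Ab

D♭(add9): Db F Ab Eb
Fb7(#9): Fb Ab Cb Ebb G
Common to both → Ab.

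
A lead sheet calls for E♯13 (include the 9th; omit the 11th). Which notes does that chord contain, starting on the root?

E#, G##, B#, D#, F##, C##

E♯13: dominant thirteenth on E#.
root → E#
3rd (major 3rd) → G##
5th (perfect 5th) → B#
7th (minor 7th) → D#
9th (major 9th) → F##
13th (major 13th) → C##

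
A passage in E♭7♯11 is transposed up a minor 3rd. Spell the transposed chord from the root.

Gb, Bb, Db, Fb, C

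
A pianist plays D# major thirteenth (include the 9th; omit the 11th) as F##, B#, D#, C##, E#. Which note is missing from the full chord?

A#

D# major thirteenth = D#, F##, A#, C##, E#, B#. The voicing lacks the 5th (perfect 5th), A#.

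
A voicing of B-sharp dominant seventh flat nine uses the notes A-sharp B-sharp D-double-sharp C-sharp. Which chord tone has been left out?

B-sharp dominant seventh flat nine = B-sharp, D-double-sharp, F-double-sharp, A-sharp, C-sharp. The voicing lacks the 5th (perfect 5th), F-double-sharp.

F-double-sharp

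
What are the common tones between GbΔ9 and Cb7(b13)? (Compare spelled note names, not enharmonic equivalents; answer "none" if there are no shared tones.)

GbΔ9 = Gb, Bb, Db, F, Ab.
Cb7(b13) = Cb, Eb, Gb, Bbb, Abb.
Shared: Gb.

Gb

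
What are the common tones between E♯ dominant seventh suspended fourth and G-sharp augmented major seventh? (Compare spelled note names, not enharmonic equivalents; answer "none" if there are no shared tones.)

E♯ dominant seventh suspended fourth = E-sharp, A-sharp, B-sharp, D-sharp.
G-sharp augmented major seventh = G-sharp, B-sharp, D-double-sharp, F-double-sharp.
Shared: B-sharp.

B-sharp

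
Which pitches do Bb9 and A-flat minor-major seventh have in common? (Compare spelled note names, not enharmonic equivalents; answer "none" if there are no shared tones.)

Bb9 = B♭, D, F, A♭, C.
A-flat minor-major seventh = A♭, C♭, E♭, G.
Shared: A♭.

A♭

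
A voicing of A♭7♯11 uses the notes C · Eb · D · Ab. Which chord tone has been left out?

The full A♭7♯11 chord is Ab, C, Eb, Gb, D.
Comparing with the voicing, the minor 7th (7th) — Gb — is absent.

Gb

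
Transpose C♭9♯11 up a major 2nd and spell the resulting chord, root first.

Db, F, Ab, Cb, Eb, G

A major 2nd up from Cb is Db, so the new chord is Db dominant ninth sharp eleven.
Db — root
F — major 3rd
Ab — perfect 5th
Cb — minor 7th
Eb — major 9th
G — augmented 11th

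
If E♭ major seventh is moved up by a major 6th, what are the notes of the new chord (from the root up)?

A major 6th up from E-flat is C, so the new chord is C major seventh.
C — root
E — major 3rd
G — perfect 5th
B — major 7th

C E G B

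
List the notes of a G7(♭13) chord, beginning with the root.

G  B  D  F  E♭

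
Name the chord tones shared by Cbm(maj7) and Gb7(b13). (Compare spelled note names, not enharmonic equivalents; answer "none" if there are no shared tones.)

Ebb – Gb – Bb

Cbm(maj7): Cb Ebb Gb Bb
Gb7(b13): Gb Bb Db Fb Ebb
Common to both → Ebb, Gb, Bb.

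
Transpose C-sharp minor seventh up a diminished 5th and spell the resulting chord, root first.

G  B-flat  D  F

A diminished 5th up from C-sharp is G, so the new chord is G minor seventh.
root → G
3rd (minor 3rd) → B-flat
5th (perfect 5th) → D
7th (minor 7th) → F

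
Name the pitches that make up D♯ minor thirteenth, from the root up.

D#, F#, A#, C#, E#, G#, B#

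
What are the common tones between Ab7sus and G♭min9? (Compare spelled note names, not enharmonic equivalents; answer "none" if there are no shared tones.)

Ab7sus = Ab, Db, Eb, Gb.
G♭min9 = Gb, Bbb, Db, Fb, Ab.
Shared: Ab, Db, Gb.

Ab – Db – Gb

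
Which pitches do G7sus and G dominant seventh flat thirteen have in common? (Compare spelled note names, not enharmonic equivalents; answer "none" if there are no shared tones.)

G, D, F

G7sus: G C D F
G dominant seventh flat thirteen: G B D F Eb
Common to both → G, D, F.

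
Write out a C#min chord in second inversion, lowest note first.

G# C# E

In root position, C#min is C#–E–G#.
Second inversion puts the fifth (G#) in the bass.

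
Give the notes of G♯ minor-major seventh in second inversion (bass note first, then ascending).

In root position, G♯ minor-major seventh is G-sharp–B–D-sharp–F-double-sharp.
Second inversion puts the fifth (D-sharp) in the bass.

D-sharp, F-double-sharp, G-sharp, B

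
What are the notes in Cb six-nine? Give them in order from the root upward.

Root C-flat, quality six-nine:
C-flat — root
E-flat — major 3rd
G-flat — perfect 5th
A-flat — major 6th
D-flat — major 9th

C-flat, E-flat, G-flat, A-flat, D-flat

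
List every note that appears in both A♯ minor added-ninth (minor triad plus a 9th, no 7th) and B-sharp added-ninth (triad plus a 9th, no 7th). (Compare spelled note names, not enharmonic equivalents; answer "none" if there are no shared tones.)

B#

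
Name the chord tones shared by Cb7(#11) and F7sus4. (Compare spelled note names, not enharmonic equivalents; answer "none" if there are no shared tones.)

Eb F

Cb7(#11) = Cb, Eb, Gb, Bbb, F.
F7sus4 = F, Bb, C, Eb.
Shared: Eb, F.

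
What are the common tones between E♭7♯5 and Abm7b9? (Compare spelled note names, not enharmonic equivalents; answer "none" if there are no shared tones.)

E♭7♯5 = E♭, G, B, D♭.
Abm7b9 = A♭, C♭, E♭, G♭, B𝄫.
Shared: E♭.

E♭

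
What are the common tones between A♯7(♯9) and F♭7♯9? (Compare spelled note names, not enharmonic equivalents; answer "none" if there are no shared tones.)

none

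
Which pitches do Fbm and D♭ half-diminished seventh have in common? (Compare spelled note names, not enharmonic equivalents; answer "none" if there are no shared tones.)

Fb Abb Cb

Fbm: Fb Abb Cb
D♭ half-diminished seventh: Db Fb Abb Cb
Common to both → Fb, Abb, Cb.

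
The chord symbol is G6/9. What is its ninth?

Root of G6/9 = G. The 9th is a major 9th: G up a major 9th → A.

A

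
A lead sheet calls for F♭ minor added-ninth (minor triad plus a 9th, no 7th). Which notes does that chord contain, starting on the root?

F-flat  A-double-flat  C-flat  G-flat

Root F-flat, quality minor added-ninth:
root → F-flat
3rd (minor 3rd) → A-double-flat
5th (perfect 5th) → C-flat
9th (major 9th) → G-flat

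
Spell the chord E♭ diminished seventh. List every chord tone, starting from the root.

E♭, G♭, B𝄫, D𝄫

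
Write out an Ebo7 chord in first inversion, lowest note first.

G♭, B𝄫, D𝄫, E♭

In root position, Ebo7 is E♭–G♭–B𝄫–D𝄫.
First inversion puts the third (G♭) in the bass.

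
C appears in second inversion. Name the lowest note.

C in root position is C–E–G.
Second inversion places the fifth in the bass, which is G.

G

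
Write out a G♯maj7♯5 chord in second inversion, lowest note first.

D## – F## – G# – B#

In root position, G♯maj7♯5 is G#–B#–D##–F##.
Second inversion puts the fifth (D##) in the bass.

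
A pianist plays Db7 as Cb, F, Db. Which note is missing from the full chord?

Ab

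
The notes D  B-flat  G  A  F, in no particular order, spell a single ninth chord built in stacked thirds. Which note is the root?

G

Arranged so that each adjacent pair is a third by letter name: G – B-flat – D – F – A.
The bottom of that stack, G, is the root (this is G minor ninth).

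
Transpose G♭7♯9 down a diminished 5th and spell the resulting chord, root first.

C, E, G, Bb, D#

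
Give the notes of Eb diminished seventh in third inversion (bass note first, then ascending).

Eb diminished seventh = E-flat–G-flat–B-double-flat–D-double-flat; third inversion → seventh (D-double-flat) lowest.

D-double-flat E-flat G-flat B-double-flat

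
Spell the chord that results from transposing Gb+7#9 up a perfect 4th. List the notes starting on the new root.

C♭ E♭ G B𝄫 D

Transposed root: G♭ → C♭ (perfect 4th up). So we spell C♭ dominant seventh sharp nine sharp five:
C♭ — root
E♭ — major 3rd
G — augmented 5th
B𝄫 — minor 7th
D — augmented 9th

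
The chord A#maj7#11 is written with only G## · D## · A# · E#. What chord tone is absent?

The full A#maj7#11 chord is A#, C##, E#, G##, D##.
Comparing with the voicing, the major 3rd (3rd) — C## — is absent.

C##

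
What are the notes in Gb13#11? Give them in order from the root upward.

Gb  Bb  Db  Fb  Ab  C  Eb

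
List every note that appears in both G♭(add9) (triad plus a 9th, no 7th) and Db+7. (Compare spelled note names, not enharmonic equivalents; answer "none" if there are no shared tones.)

G♭(add9): Gb Bb Db Ab
Db+7: Db F A Cb
Common to both → Db.

Db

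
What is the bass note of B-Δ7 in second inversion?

B-Δ7 in root position is B–D–F#–A#.
Second inversion places the fifth in the bass, which is F#.

F#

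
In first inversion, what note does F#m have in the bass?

F#m = F#–A–C#. First inversion → third in the bass = A.

A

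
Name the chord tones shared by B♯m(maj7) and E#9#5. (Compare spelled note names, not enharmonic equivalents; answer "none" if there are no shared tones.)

D♯  F𝄪

B♯m(maj7): B♯ D♯ F𝄪 A𝄪
E#9#5: E♯ G𝄪 B𝄪 D♯ F𝄪
Common to both → D♯, F𝄪.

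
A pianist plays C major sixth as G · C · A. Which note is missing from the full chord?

The full C major sixth chord is C, E, G, A.
Comparing with the voicing, the major 3rd (3rd) — E — is absent.

E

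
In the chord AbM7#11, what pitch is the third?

AbM7#11 is built on A♭; its 3rd is a major 3rd above the root.
A third above A uses the letter C, and the major 3rd above A♭ is C.

C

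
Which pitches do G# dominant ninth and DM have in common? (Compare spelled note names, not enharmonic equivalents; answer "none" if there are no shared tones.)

G# dominant ninth: G# B# D# F# A#
DM: D F# A
Common to both → F#.

F#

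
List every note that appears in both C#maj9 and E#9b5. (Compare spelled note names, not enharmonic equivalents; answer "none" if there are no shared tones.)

C#maj9: C# E# G# B# D#
E#9b5: E# G## B D# F##
Common to both → E#, D#.

E#, D#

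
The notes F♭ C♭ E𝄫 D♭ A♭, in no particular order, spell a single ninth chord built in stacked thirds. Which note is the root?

D♭

Arranged so that each adjacent pair is a third by letter name: D♭ – F♭ – A♭ – C♭ – E𝄫.
The bottom of that stack, D♭, is the root (this is D♭ minor seventh flat nine).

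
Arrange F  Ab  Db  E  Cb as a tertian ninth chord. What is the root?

Db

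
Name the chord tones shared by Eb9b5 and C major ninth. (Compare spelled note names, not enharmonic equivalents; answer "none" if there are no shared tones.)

G

Eb9b5 = Eb, G, Bbb, Db, F.
C major ninth = C, E, G, B, D.
Shared: G.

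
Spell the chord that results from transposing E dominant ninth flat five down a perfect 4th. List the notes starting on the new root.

B  D#  F  A  C#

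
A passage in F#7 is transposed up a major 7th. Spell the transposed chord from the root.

E#, G##, B#, D#

Transposed root: F# → E# (major 7th up). So we spell E# dominant seventh:
root → E#
3rd (major 3rd) → G##
5th (perfect 5th) → B#
7th (minor 7th) → D#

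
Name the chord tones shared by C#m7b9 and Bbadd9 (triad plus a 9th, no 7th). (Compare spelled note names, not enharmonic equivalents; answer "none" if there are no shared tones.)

C#m7b9 = C#, E, G#, B, D.
Bbadd9 = Bb, D, F, C.
Shared: D.

D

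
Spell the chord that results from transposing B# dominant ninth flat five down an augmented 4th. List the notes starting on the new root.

F-sharp, A-sharp, C, E, G-sharp

Transposed root: B-sharp → F-sharp (augmented 4th down). So we spell F-sharp dominant ninth flat five:
Root: F-sharp
Major 3rd (3rd): A-sharp
Diminished 5th (5th): C
Minor 7th (7th): E
Major 9th (9th): G-sharp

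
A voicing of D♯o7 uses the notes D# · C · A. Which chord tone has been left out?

D♯o7 = D#, F#, A, C. The voicing lacks the 3rd (minor 3rd), F#.

F#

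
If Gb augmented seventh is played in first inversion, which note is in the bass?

Gb augmented seventh in root position is Gb–Bb–D–Fb.
First inversion places the third in the bass, which is Bb.

Bb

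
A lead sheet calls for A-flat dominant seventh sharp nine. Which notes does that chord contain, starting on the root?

A-flat dominant seventh sharp nine is a dominant seventh sharp nine built on A-flat.
root → A-flat
3rd (major 3rd) → C
5th (perfect 5th) → E-flat
7th (minor 7th) → G-flat
9th (augmented 9th) → B

A-flat, C, E-flat, G-flat, B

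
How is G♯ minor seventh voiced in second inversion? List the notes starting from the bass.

D#, F#, G#, B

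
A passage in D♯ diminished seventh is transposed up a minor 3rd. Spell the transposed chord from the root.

D# up a minor 3rd → F#. New chord: F# diminished seventh.
F# — root
A — minor 3rd
C — diminished 5th
Eb — diminished 7th

F# – A – C – Eb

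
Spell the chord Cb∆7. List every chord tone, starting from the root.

Cb  Eb  Gb  Bb

Cb∆7: major seventh on Cb.
root → Cb
3rd (major 3rd) → Eb
5th (perfect 5th) → Gb
7th (major 7th) → Bb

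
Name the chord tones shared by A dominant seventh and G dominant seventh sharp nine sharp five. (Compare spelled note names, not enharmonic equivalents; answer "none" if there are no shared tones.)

A dominant seventh: A C-sharp E G
G dominant seventh sharp nine sharp five: G B D-sharp F A-sharp
Common to both → G.

G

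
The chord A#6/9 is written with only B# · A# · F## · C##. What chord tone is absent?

E#

A#6/9 = A#, C##, E#, F##, B#. The voicing lacks the 5th (perfect 5th), E#.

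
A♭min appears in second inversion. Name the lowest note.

A♭min = Ab–Cb–Eb. Second inversion → fifth in the bass = Eb.

Eb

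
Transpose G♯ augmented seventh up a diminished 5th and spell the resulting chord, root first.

D F# A# C

G# up a diminished 5th → D. New chord: D augmented seventh.
D — root
F# — major 3rd
A# — augmented 5th
C — minor 7th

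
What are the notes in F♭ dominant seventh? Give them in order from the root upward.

F-flat, A-flat, C-flat, E-double-flat

F♭ dominant seventh: dominant seventh on F-flat.
Root: F-flat
Major 3rd (3rd): A-flat
Perfect 5th (5th): C-flat
Minor 7th (7th): E-double-flat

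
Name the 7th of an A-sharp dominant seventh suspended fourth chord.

G-sharp

A-sharp dominant seventh suspended fourth is built on A-sharp; its 7th is a minor 7th above the root.
A seventh above A uses the letter G, and the minor 7th above A-sharp is G-sharp.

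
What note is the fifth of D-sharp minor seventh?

D-sharp minor seventh is built on D-sharp; its 5th is a perfect 5th above the root.
A fifth above D uses the letter A, and the perfect 5th above D-sharp is A-sharp.

A-sharp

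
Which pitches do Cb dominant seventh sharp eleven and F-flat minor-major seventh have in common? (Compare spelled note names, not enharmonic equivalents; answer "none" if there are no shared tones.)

C-flat – E-flat

Cb dominant seventh sharp eleven: C-flat E-flat G-flat B-double-flat F
F-flat minor-major seventh: F-flat A-double-flat C-flat E-flat
Common to both → C-flat, E-flat.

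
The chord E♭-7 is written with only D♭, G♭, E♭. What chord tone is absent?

E♭-7 = E♭, G♭, B♭, D♭. The voicing lacks the 5th (perfect 5th), B♭.

B♭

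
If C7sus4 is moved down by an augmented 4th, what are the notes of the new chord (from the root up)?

C down an augmented 4th → Gb. New chord: Gb dominant seventh suspended fourth.
Gb — root
Cb — perfect 4th
Db — perfect 5th
Fb — minor 7th

Gb  Cb  Db  Fb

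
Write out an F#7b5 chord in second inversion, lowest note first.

C – E – F# – A#

F#7b5 = F#–A#–C–E; second inversion → fifth (C) lowest.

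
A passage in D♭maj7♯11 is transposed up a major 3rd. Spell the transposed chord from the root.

A major 3rd up from Db is F, so the new chord is F major seventh sharp eleven.
root → F
3rd (major 3rd) → A
5th (perfect 5th) → C
7th (major 7th) → E
11th (augmented 11th) → B

F – A – C – E – B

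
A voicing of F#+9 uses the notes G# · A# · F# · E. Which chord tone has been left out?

C##

The full F#+9 chord is F#, A#, C##, E, G#.
Comparing with the voicing, the augmented 5th (5th) — C## — is absent.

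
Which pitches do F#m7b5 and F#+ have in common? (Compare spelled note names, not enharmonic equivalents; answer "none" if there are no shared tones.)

F#

F#m7b5 = F#, A, C, E.
F#+ = F#, A#, C##.
Shared: F#.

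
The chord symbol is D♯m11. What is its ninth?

D♯m11 is built on D#; its 9th is a major 9th above the root.
A second above D uses the letter E, and the major 9th above D# is E#.

E#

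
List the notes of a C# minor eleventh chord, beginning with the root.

Root C#, quality minor eleventh:
- root: C#
- minor 3rd: E
- perfect 5th: G#
- minor 7th: B
- major 9th: D#
- perfect 11th: F#

C# – E – G# – B – D# – F#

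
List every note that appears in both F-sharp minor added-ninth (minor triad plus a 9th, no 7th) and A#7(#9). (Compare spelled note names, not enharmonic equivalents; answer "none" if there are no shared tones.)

F-sharp minor added-ninth = F#, A, C#, G#.
A#7(#9) = A#, C##, E#, G#, B##.
Shared: G#.

G#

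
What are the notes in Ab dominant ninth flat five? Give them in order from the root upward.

A-flat  C  E-double-flat  G-flat  B-flat

Root A-flat, quality dominant ninth flat five:
Root: A-flat
Major 3rd (3rd): C
Diminished 5th (5th): E-double-flat
Minor 7th (7th): G-flat
Major 9th (9th): B-flat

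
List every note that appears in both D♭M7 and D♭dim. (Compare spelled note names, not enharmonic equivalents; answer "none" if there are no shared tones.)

Db

D♭M7: Db F Ab C
D♭dim: Db Fb Abb
Common to both → Db.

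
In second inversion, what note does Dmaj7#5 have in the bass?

A#

Dmaj7#5 = D–F#–A#–C#. Second inversion → fifth in the bass = A#.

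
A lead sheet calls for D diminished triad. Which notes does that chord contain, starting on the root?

D, F, Ab

Root D, quality diminished triad:
D — root
F — minor 3rd
Ab — diminished 5th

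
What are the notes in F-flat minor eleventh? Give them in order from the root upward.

Fb Abb Cb Ebb Gb Bbb

Root Fb, quality minor eleventh:
Root: Fb
Minor 3rd (3rd): Abb
Perfect 5th (5th): Cb
Minor 7th (7th): Ebb
Major 9th (9th): Gb
Perfect 11th (11th): Bbb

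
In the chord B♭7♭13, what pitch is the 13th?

B♭7♭13 is built on B♭; its 13th is a minor 13th above the root.
A sixth above B uses the letter G, and the minor 13th above B♭ is G♭.

G♭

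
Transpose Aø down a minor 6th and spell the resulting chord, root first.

C#  E  G  B

Transposed root: A → C# (minor 6th down). So we spell C# half-diminished seventh:
root → C#
3rd (minor 3rd) → E
5th (diminished 5th) → G
7th (minor 7th) → B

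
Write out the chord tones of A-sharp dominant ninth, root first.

Root A♯, quality dominant ninth:
A♯ — root
C𝄪 — major 3rd
E♯ — perfect 5th
G♯ — minor 7th
B♯ — major 9th

A♯ – C𝄪 – E♯ – G♯ – B♯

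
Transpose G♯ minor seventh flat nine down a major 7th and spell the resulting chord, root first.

Transposed root: G-sharp → A (major 7th down). So we spell A minor seventh flat nine:
root → A
3rd (minor 3rd) → C
5th (perfect 5th) → E
7th (minor 7th) → G
9th (minor 9th) → B-flat

A, C, E, G, B-flat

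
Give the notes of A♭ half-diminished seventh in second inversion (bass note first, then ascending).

E-double-flat, G-flat, A-flat, C-flat

A♭ half-diminished seventh = A-flat–C-flat–E-double-flat–G-flat; second inversion → fifth (E-double-flat) lowest.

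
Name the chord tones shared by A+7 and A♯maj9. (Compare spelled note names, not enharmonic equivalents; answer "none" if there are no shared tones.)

E#

A+7: A C# E# G
A♯maj9: A# C## E# G## B#
Common to both → E#.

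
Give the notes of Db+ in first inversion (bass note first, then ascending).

F – A – D♭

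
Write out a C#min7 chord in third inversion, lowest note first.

B  C#  E  G#

C#min7 = C#–E–G#–B; third inversion → seventh (B) lowest.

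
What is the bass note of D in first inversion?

D = D–F#–A. First inversion → third in the bass = F#.

F#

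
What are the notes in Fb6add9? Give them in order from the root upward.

Fb6add9: six-nine on Fb.
Root: Fb
Major 3rd (3rd): Ab
Perfect 5th (5th): Cb
Major 6th (6th): Db
Major 9th (9th): Gb

Fb  Ab  Cb  Db  Gb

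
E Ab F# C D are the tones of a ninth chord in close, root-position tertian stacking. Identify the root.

D

Stacking in thirds gives D – F# – Ab – C – E, so D is the root — D dominant ninth flat five.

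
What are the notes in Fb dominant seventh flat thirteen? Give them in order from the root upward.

Fb dominant seventh flat thirteen is a dominant seventh flat thirteen built on F-flat.
root → F-flat
3rd (major 3rd) → A-flat
5th (perfect 5th) → C-flat
7th (minor 7th) → E-double-flat
13th (minor 13th) → D-double-flat

F-flat, A-flat, C-flat, E-double-flat, D-double-flat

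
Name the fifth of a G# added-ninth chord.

D-sharp

G# added-ninth is built on G-sharp; its 5th is a perfect 5th above the root.
A fifth above G uses the letter D, and the perfect 5th above G-sharp is D-sharp.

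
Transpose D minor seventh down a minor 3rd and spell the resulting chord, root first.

Transposed root: D → B (minor 3rd down). So we spell B minor seventh:
root → B
3rd (minor 3rd) → D
5th (perfect 5th) → F#
7th (minor 7th) → A

B, D, F#, A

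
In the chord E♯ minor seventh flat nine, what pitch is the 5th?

Root of E♯ minor seventh flat nine = E-sharp. The 5th is a perfect 5th: E-sharp up a perfect 5th → B-sharp.

B-sharp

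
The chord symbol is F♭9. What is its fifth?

F♭9 is built on Fb; its 5th is a perfect 5th above the root.
A fifth above F uses the letter C, and the perfect 5th above Fb is Cb.

Cb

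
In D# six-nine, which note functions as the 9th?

E-sharp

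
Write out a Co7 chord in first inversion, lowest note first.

Eb, Gb, Bbb, C

Co7 = C–Eb–Gb–Bbb; first inversion → third (Eb) lowest.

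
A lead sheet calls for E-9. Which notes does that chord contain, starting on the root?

E, G, B, D, F#

E-9 is a minor ninth built on E.
E — root
G — minor 3rd
B — perfect 5th
D — minor 7th
F# — major 9th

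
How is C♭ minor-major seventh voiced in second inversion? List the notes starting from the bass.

C♭ minor-major seventh = Cb–Ebb–Gb–Bb; second inversion → fifth (Gb) lowest.

Gb Bb Cb Ebb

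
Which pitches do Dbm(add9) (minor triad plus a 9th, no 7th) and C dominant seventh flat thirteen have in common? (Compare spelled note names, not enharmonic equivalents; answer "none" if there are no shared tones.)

Dbm(add9): Db Fb Ab Eb
C dominant seventh flat thirteen: C E G Bb Ab
Common to both → Ab.

Ab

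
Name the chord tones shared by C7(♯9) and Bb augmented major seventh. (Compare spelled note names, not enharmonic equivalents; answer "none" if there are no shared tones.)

C7(♯9): C E G Bb D#
Bb augmented major seventh: Bb D F# A
Common to both → Bb.

Bb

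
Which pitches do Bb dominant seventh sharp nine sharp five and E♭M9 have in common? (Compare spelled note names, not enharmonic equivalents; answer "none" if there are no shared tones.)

Bb – D

Bb dominant seventh sharp nine sharp five: Bb D F# Ab C#
E♭M9: Eb G Bb D F
Common to both → Bb, D.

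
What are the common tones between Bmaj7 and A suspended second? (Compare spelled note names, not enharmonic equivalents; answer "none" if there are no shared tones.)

B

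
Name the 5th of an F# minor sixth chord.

Root of F# minor sixth = F#. The 5th is a perfect 5th: F# up a perfect 5th → C#.

C#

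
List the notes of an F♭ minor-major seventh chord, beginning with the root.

F♭ minor-major seventh: minor-major seventh on F♭.
- root: F♭
- minor 3rd: A𝄫
- perfect 5th: C♭
- major 7th: E♭

F♭, A𝄫, C♭, E♭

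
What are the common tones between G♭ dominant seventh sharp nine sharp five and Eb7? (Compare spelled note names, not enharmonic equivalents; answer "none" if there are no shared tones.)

G♭ dominant seventh sharp nine sharp five: G♭ B♭ D F♭ A
Eb7: E♭ G B♭ D♭
Common to both → B♭.

B♭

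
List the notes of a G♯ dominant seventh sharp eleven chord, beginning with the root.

G-sharp, B-sharp, D-sharp, F-sharp, C-double-sharp

G♯ dominant seventh sharp eleven: dominant seventh sharp eleven on G-sharp.
root → G-sharp
3rd (major 3rd) → B-sharp
5th (perfect 5th) → D-sharp
7th (minor 7th) → F-sharp
11th (augmented 11th) → C-double-sharp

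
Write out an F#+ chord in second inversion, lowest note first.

C𝄪 F♯ A♯

In root position, F#+ is F♯–A♯–C𝄪.
Second inversion puts the fifth (C𝄪) in the bass.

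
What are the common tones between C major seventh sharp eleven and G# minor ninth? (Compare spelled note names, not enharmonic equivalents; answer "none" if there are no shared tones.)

C major seventh sharp eleven: C E G B F-sharp
G# minor ninth: G-sharp B D-sharp F-sharp A-sharp
Common to both → B, F-sharp.

B, F-sharp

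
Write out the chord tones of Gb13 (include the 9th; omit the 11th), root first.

Gb  Bb  Db  Fb  Ab  Eb

Root Gb, quality dominant thirteenth:
- root: Gb
- major 3rd: Bb
- perfect 5th: Db
- minor 7th: Fb
- major 9th: Ab
- major 13th: Eb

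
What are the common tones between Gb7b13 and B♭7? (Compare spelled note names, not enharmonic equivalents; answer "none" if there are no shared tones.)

Bb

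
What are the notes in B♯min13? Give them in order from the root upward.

B♯min13 is a minor thirteenth built on B#.
B# — root
D# — minor 3rd
F## — perfect 5th
A# — minor 7th
C## — major 9th
E# — perfect 11th
G## — major 13th

B#, D#, F##, A#, C##, E#, G##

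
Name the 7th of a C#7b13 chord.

B

Root of C#7b13 = C#. The 7th is a minor 7th: C# up a minor 7th → B.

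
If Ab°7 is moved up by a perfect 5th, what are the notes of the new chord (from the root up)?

Eb  Gb  Bbb  Dbb

Transposed root: Ab → Eb (perfect 5th up). So we spell Eb diminished seventh:
Root: Eb
Minor 3rd (3rd): Gb
Diminished 5th (5th): Bbb
Diminished 7th (7th): Dbb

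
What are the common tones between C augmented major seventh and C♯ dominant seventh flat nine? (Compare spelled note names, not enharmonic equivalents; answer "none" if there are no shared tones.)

G#  B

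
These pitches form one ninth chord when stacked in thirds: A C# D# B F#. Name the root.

B

Stacking in thirds gives B – D# – F# – A – C#, so B is the root — B dominant ninth.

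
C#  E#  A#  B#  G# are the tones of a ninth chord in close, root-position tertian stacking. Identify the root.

Stacking in thirds gives A# – C# – E# – G# – B#, so A# is the root — A# minor ninth.

A#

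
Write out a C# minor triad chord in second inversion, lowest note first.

G♯, C♯, E

C# minor triad = C♯–E–G♯; second inversion → fifth (G♯) lowest.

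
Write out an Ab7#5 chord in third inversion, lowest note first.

G♭ A♭ C E

Ab7#5 = A♭–C–E–G♭; third inversion → seventh (G♭) lowest.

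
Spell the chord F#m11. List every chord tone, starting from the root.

F#  A  C#  E  G#  B

F#m11: minor eleventh on F#.
Root: F#
Minor 3rd (3rd): A
Perfect 5th (5th): C#
Minor 7th (7th): E
Major 9th (9th): G#
Perfect 11th (11th): B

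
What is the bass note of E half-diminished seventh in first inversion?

E half-diminished seventh in root position is E–G–B-flat–D.
First inversion places the third in the bass, which is G.

G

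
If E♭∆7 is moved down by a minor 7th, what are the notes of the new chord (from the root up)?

F, A, C, E

A minor 7th down from E♭ is F, so the new chord is F major seventh.
root → F
3rd (major 3rd) → A
5th (perfect 5th) → C
7th (major 7th) → E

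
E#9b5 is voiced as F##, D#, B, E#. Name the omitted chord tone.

E#9b5 = E#, G##, B, D#, F##. The voicing lacks the 3rd (major 3rd), G##.

G##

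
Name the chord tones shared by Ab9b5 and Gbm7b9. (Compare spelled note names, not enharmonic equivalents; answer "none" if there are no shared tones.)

G♭

Ab9b5: A♭ C E𝄫 G♭ B♭
Gbm7b9: G♭ B𝄫 D♭ F♭ A𝄫
Common to both → G♭.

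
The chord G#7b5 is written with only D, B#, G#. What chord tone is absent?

F#

G#7b5 = G#, B#, D, F#. The voicing lacks the 7th (minor 7th), F#.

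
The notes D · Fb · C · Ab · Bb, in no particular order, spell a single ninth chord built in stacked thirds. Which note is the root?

Arranged so that each adjacent pair is a third by letter name: Bb – D – Fb – Ab – C.
The bottom of that stack, Bb, is the root (this is Bb dominant ninth flat five).

Bb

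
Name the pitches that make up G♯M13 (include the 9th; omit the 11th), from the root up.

G#, B#, D#, F##, A#, E#

G♯M13: major thirteenth on G#.
- root: G#
- major 3rd: B#
- perfect 5th: D#
- major 7th: F##
- major 9th: A#
- major 13th: E#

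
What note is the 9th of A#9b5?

B#

Root of A#9b5 = A#. The 9th is a major 9th: A# up a major 9th → B#.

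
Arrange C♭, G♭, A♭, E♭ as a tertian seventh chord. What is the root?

Arranged so that each adjacent pair is a third by letter name: A♭ – C♭ – E♭ – G♭.
The bottom of that stack, A♭, is the root (this is A♭ minor seventh).

A♭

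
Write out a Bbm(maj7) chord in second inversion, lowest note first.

In root position, Bbm(maj7) is Bb–Db–F–A.
Second inversion puts the fifth (F) in the bass.

F A Bb Db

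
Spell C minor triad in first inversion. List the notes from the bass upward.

E-flat  G  C

In root position, C minor triad is C–E-flat–G.
First inversion puts the third (E-flat) in the bass.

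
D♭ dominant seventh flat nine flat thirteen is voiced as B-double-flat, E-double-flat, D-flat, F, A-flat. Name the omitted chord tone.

C-flat

D♭ dominant seventh flat nine flat thirteen = D-flat, F, A-flat, C-flat, E-double-flat, B-double-flat. The voicing lacks the 7th (minor 7th), C-flat.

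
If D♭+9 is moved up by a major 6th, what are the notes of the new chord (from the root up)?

Bb D F# Ab C

A major 6th up from Db is Bb, so the new chord is Bb dominant ninth sharp five.
root → Bb
3rd (major 3rd) → D
5th (augmented 5th) → F#
7th (minor 7th) → Ab
9th (major 9th) → C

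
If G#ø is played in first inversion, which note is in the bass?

G#ø = G#–B–D–F#. First inversion → third in the bass = B.

B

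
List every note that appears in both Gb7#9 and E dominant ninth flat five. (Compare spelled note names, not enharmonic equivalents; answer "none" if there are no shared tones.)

B♭

Gb7#9: G♭ B♭ D♭ F♭ A
E dominant ninth flat five: E G♯ B♭ D F♯
Common to both → B♭.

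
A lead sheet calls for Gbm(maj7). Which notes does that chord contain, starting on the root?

Gb, Bbb, Db, F

Root Gb, quality minor-major seventh:
root → Gb
3rd (minor 3rd) → Bbb
5th (perfect 5th) → Db
7th (major 7th) → F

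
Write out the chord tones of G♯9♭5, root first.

G♯9♭5: dominant ninth flat five on G#.
- root: G#
- major 3rd: B#
- diminished 5th: D
- minor 7th: F#
- major 9th: A#

G#, B#, D, F#, A#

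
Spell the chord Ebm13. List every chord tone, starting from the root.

Ebm13 is a minor thirteenth built on Eb.
- root: Eb
- minor 3rd: Gb
- perfect 5th: Bb
- minor 7th: Db
- major 9th: F
- perfect 11th: Ab
- major 13th: C

Eb Gb Bb Db F Ab C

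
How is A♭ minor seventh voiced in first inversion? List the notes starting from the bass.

C♭ – E♭ – G♭ – A♭

A♭ minor seventh = A♭–C♭–E♭–G♭; first inversion → third (C♭) lowest.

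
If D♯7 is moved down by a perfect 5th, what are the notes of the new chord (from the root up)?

A perfect 5th down from D# is G#, so the new chord is G# dominant seventh.
Root: G#
Major 3rd (3rd): B#
Perfect 5th (5th): D#
Minor 7th (7th): F#

G# – B# – D# – F#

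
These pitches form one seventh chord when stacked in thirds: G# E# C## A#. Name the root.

A#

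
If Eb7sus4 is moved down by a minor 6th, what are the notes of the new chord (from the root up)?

Eb down a minor 6th → G. New chord: G dominant seventh suspended fourth.
root → G
4th (perfect 4th) → C
5th (perfect 5th) → D
7th (minor 7th) → F

G, C, D, F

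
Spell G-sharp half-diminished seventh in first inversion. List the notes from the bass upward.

B, D, F-sharp, G-sharp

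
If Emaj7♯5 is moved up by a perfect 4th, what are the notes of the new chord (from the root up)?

E up a perfect 4th → A. New chord: A augmented major seventh.
Root: A
Major 3rd (3rd): C#
Augmented 5th (5th): E#
Major 7th (7th): G#

A, C#, E#, G#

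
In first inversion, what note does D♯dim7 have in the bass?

D♯dim7 = D#–F#–A–C. First inversion → third in the bass = F#.

F#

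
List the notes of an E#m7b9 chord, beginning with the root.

E#, G#, B#, D#, F#

E#m7b9 is a minor seventh flat nine built on E#.
E# — root
G# — minor 3rd
B# — perfect 5th
D# — minor 7th
F# — minor 9th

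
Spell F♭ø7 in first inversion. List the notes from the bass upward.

Abb, Cbb, Ebb, Fb

In root position, F♭ø7 is Fb–Abb–Cbb–Ebb.
First inversion puts the third (Abb) in the bass.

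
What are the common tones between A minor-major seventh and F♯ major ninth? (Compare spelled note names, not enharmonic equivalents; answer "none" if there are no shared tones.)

A minor-major seventh: A C E G#
F♯ major ninth: F# A# C# E# G#
Common to both → G#.

G#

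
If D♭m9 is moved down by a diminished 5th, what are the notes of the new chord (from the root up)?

G Bb D F A

Db down a diminished 5th → G. New chord: G minor ninth.
- root: G
- minor 3rd: Bb
- perfect 5th: D
- minor 7th: F
- major 9th: A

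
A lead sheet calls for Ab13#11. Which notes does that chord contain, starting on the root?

A♭ C E♭ G♭ B♭ D F

Root A♭, quality dominant thirteenth sharp eleven:
root → A♭
3rd (major 3rd) → C
5th (perfect 5th) → E♭
7th (minor 7th) → G♭
9th (major 9th) → B♭
11th (augmented 11th) → D
13th (major 13th) → F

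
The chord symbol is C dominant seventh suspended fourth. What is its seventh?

B♭

C dominant seventh suspended fourth is built on C; its 7th is a minor 7th above the root.
A seventh above C uses the letter B, and the minor 7th above C is B♭.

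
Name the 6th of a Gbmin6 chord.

Eb

Root of Gbmin6 = Gb. The 6th is a major 6th: Gb up a major 6th → Eb.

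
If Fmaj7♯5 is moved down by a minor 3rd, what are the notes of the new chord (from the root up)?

D – F# – A# – C#

A minor 3rd down from F is D, so the new chord is D augmented major seventh.
root → D
3rd (major 3rd) → F#
5th (augmented 5th) → A#
7th (major 7th) → C#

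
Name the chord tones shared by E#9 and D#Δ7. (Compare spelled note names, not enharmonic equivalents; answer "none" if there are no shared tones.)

E#9 = E#, G##, B#, D#, F##.
D#Δ7 = D#, F##, A#, C##.
Shared: D#, F##.

D#, F##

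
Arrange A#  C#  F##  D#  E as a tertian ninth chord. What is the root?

Stacking in thirds gives D# – F## – A# – C# – E, so D# is the root — D# dominant seventh flat nine.

D#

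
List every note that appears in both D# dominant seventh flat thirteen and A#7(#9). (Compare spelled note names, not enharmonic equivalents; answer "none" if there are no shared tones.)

A#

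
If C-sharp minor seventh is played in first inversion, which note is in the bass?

E

C-sharp minor seventh = C#–E–G#–B. First inversion → third in the bass = E.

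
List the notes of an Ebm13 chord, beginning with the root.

Eb, Gb, Bb, Db, F, Ab, C

Ebm13 is a minor thirteenth built on Eb.
Eb — root
Gb — minor 3rd
Bb — perfect 5th
Db — minor 7th
F — major 9th
Ab — perfect 11th
C — major 13th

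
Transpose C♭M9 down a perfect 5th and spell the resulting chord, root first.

Fb, Ab, Cb, Eb, Gb

A perfect 5th down from Cb is Fb, so the new chord is Fb major ninth.
Root: Fb
Major 3rd (3rd): Ab
Perfect 5th (5th): Cb
Major 7th (7th): Eb
Major 9th (9th): Gb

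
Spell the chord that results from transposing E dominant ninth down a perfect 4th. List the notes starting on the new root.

A perfect 4th down from E is B, so the new chord is B dominant ninth.
B — root
D-sharp — major 3rd
F-sharp — perfect 5th
A — minor 7th
C-sharp — major 9th

B D-sharp F-sharp A C-sharp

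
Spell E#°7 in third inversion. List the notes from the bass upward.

D  E#  G#  B

In root position, E#°7 is E#–G#–B–D.
Third inversion puts the seventh (D) in the bass.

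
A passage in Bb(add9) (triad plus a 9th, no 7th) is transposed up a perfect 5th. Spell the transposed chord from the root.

F, A, C, G

Transposed root: Bb → F (perfect 5th up). So we spell F added-ninth:
F — root
A — major 3rd
C — perfect 5th
G — major 9th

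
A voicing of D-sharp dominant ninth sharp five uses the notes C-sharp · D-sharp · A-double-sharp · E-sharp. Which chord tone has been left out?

F-double-sharp

The full D-sharp dominant ninth sharp five chord is D-sharp, F-double-sharp, A-double-sharp, C-sharp, E-sharp.
Comparing with the voicing, the major 3rd (3rd) — F-double-sharp — is absent.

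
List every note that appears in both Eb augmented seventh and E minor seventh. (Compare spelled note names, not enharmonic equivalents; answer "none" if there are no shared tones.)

G  B

Eb augmented seventh = E-flat, G, B, D-flat.
E minor seventh = E, G, B, D.
Shared: G, B.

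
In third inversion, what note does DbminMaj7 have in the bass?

DbminMaj7 = Db–Fb–Ab–C. Third inversion → seventh in the bass = C.

C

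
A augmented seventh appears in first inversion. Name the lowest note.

A augmented seventh in root position is A–C#–E#–G.
First inversion places the third in the bass, which is C#.

C#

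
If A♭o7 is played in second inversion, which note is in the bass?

A♭o7 = Ab–Cb–Ebb–Gbb. Second inversion → fifth in the bass = Ebb.

Ebb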